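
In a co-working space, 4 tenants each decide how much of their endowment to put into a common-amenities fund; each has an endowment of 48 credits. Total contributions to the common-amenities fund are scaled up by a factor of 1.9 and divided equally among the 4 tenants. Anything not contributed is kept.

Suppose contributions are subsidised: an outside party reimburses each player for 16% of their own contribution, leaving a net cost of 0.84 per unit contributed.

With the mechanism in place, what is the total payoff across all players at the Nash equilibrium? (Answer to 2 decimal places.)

192.00 credits

With the mechanism, a contributed unit returns (1.9/4) / 0.84 = 0.5655 per unit of net cost — still below 1 — so contributing 0 remains dominant for every player.
Everyone keeps their endowment and the group total is 4 × 48 = 192.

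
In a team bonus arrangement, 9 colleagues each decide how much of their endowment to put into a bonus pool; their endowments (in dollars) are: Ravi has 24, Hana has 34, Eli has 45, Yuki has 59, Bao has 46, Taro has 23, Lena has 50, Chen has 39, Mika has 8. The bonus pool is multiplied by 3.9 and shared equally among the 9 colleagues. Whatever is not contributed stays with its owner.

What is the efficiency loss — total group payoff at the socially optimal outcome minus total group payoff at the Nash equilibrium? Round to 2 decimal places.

The private return per contributed unit is 3.9/9 = 0.4333 < 1 for every player regardless of endowment, so the Nash equilibrium is zero contribution and the group total is Σ E_j = 24 + 34 + 45 + 59 + 46 + 23 + 50 + 39 + 8 = 328.
Each contributed unit returns 3.900 to the group, so the social optimum is full contribution by everyone: group total = 3.900 × 328 = 1279.20.
Efficiency loss = (3.900 − 1) × 328 = 951.20.

951.20 dollars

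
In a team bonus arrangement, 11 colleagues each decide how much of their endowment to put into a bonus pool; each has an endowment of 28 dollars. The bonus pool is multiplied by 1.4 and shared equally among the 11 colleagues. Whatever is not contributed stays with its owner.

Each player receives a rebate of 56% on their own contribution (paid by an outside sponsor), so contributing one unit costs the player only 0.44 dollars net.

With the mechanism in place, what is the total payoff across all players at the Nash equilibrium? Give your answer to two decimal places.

The effective private return is (1.4/11) / 0.44 = 0.2893, which is still under 1, so the mechanism doesn't change anyone's dominant strategy: zero contribution.
Everyone keeps their endowment and the group total is 11 × 28 = 308.

308.00 dollars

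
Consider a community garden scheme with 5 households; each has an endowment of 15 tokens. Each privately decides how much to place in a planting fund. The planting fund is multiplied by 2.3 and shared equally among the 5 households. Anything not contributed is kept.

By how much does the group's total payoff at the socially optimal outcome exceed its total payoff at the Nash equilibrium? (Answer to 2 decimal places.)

Each contributed unit returns 2.3/5 = 0.4600 to its contributor — below 1 — so contributing 0 is dominant for every player. At the Nash equilibrium everyone keeps their 15, and the group total is 5 × 15 = 75.
Each contributed unit returns 2.300 to the group as a whole (0.4600 to each of 5 players), which exceeds 1, so the social optimum is full contribution: group total = 2.300 × 75 = 172.50.
Efficiency loss = 172.50 − 75 = 97.50.

97.50 tokens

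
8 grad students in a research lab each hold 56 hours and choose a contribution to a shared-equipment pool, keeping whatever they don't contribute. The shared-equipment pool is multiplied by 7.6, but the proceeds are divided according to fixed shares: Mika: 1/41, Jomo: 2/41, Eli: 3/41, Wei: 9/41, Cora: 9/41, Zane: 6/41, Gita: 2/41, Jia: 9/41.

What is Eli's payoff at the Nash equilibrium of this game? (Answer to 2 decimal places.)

180.57 hours

A player with share s gets back 7.6·s per unit contributed, so full contribution is dominant for anyone with s > 1/7.6 = 0.1316 and zero contribution is dominant for anyone below.
The shares above 0.1316 belong to Wei, Cora, Zane and Jia, contributing 56 each; the remaining 4 contribute 0. Total contributed: 224.
Eli keeps 56 and receives 7.6 × 224 × 3/41 = 124.57 from the shared-equipment pool, for a payoff of 180.57.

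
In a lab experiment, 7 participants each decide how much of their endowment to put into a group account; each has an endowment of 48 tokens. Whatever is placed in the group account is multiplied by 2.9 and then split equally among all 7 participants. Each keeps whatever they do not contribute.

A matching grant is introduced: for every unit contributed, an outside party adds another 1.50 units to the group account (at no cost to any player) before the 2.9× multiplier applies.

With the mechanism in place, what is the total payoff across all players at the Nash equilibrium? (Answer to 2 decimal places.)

2436.00 tokens

With the mechanism, a contributed unit returns 2.9 × 2.50 / 7 = 1.0357 per unit of net cost to the contributor — now above 1 — so contributing fully is weakly dominant for every player.
So the Nash equilibrium is full contribution by all 7; the group earns 2.9 × 2.50 × 336 = 2436.00.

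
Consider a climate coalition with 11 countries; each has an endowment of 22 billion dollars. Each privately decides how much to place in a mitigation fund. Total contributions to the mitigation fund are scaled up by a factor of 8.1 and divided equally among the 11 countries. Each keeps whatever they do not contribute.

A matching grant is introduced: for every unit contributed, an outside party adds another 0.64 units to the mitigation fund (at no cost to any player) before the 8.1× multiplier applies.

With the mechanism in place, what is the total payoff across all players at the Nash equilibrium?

Under the mechanism each unit contributed yields 8.1 × 1.64 / 11 = 1.2076 back to its contributor per unit of net cost, which exceeds 1, making full contribution the dominant choice for everyone.
So the Nash equilibrium is full contribution by all 11; the group earns 8.1 × 1.64 × 242 = 3214.73.

3214.73 billion dollars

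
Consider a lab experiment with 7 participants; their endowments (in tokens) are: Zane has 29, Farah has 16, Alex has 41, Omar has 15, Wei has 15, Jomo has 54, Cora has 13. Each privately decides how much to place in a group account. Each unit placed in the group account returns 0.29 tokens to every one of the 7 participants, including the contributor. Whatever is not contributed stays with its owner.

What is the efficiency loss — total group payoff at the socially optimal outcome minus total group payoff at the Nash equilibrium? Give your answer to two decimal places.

188.49 tokens

The private return per contributed unit is 0.29 < 1 for everyone, so the Nash equilibrium is zero contribution and the group total is Σ E_j = 29 + 16 + 41 + 15 + 15 + 54 + 13 = 183.
Each contributed unit returns 2.030 to the group, so the social optimum is full contribution by everyone: group total = 2.030 × 183 = 371.49.
Efficiency loss = (2.030 − 1) × 183 = 188.49.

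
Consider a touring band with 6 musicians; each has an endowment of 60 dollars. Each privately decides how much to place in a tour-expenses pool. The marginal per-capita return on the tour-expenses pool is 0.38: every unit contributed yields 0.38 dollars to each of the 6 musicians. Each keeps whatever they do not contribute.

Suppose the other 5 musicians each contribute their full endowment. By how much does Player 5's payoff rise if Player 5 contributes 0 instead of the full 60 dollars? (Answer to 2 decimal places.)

Switching from a contribution of 60 to 0 lets Player 5 keep an extra 60 dollars, but lowers the tour-expenses pool by 60, which costs Player 5 their own share of that drop: 0.38 × 60 = 22.80.
Net gain = 60 − 22.80 = 37.20. The private return per contributed unit (0.38) is below 1, so free-riding is indeed the best response regardless of what the others do.

37.20 dollars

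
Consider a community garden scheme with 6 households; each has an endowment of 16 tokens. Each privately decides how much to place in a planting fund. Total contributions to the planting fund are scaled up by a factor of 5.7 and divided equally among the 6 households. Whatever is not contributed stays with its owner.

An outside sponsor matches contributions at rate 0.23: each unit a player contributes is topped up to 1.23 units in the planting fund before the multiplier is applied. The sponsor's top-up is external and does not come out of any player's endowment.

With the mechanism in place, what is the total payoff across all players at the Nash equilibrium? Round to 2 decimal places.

The effective private return per unit is now 5.7 × 1.23 / 6 = 1.1685 > 1, so every player's dominant strategy flips to full contribution.
At the Nash equilibrium everyone contributes 16. Group total payoff = 5.7 × 1.23 × 96 = 673.06.

673.06 tokens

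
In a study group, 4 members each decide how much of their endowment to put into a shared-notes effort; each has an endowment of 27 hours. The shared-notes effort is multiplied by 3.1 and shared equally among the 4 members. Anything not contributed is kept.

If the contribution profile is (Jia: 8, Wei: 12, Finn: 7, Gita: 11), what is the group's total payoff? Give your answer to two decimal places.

187.80 hours

Total contributed: 8 + 12 + 7 + 11 = 38; total kept: 4 × 27 − 38 = 70.
The shared-notes effort pays out 3.1 × 38 = 117.80 in aggregate.
Group total = 70 + 117.80 = 187.80.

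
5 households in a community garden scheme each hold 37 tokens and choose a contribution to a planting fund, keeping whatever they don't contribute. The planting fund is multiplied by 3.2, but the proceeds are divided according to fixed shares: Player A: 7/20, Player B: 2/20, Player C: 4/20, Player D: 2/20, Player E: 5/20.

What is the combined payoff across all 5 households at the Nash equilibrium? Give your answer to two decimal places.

266.40 tokens

Player j's private return per contributed unit is 3.2 × (j's share). Contributing is weakly dominant for j when that share is at least 1/3.2 = 0.3125, and contributing 0 is dominant otherwise.
Player A alone (share 7/20) is above the threshold, contributing 37; the remaining 4 contribute 0. Total contributed: 37.
The planting fund pays out 3.2 × 37 = 118.40 in total (split across the unequal shares, but the aggregate is all that matters for the group sum).
The 4 free-riders keep 37 each, adding 148. Group total = 148 + 118.40 = 266.40.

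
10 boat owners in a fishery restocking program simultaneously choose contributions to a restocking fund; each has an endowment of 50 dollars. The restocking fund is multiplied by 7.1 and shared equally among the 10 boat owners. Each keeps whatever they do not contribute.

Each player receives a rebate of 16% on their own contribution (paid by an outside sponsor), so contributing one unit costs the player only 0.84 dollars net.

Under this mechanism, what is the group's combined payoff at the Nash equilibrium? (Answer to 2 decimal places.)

The effective private return is (7.1/10) / 0.84 = 0.8452, which is still under 1, so the mechanism doesn't change anyone's dominant strategy: zero contribution.
At the Nash equilibrium no one contributes; group total payoff = 10 × 50 = 500.

500.00 dollars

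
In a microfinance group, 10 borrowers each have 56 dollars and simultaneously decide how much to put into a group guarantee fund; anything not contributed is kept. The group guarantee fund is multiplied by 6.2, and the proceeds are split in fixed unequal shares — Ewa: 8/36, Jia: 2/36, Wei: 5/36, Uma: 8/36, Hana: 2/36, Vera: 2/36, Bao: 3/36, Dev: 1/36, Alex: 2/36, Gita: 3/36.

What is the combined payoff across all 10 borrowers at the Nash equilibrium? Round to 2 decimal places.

Player j's private return per contributed unit is 6.2 × (j's share). Contributing is weakly dominant for j when that share is at least 1/6.2 = 0.1613, and contributing 0 is dominant otherwise.
The shares above 0.1613 belong to Ewa and Uma, contributing 56 each; the remaining 8 contribute 0. Total contributed: 112.
The group guarantee fund pays out 6.2 × 112 = 694.40 in total (split across the unequal shares, but the aggregate is all that matters for the group sum).
The 8 free-riders keep 56 each, adding 448. Group total = 448 + 694.40 = 1142.40.

1142.40 dollars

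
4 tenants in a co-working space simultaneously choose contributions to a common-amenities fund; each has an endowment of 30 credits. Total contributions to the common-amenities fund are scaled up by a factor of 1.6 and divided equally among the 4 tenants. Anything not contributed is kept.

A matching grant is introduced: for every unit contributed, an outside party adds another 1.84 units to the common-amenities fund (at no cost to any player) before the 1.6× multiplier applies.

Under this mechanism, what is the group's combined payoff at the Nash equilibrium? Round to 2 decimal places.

545.28 credits

Under the mechanism each unit contributed yields 1.6 × 2.84 / 4 = 1.1360 back to its contributor per unit of net cost, which exceeds 1, making full contribution the dominant choice for everyone.
At the Nash equilibrium everyone contributes 30. Group total payoff = 1.6 × 2.84 × 120 = 545.28.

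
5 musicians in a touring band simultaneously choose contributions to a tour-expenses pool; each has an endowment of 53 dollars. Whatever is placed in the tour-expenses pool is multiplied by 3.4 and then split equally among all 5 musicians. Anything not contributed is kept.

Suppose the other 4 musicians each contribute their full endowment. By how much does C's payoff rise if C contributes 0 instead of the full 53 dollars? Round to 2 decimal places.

16.96 dollars

Switching from a contribution of 53 to 0 lets C keep an extra 53 dollars, but lowers the tour-expenses pool by 53, which costs C their own share of that drop: 3.4/5 × 53 = 36.04.
Net gain = 53 − 36.04 = 16.96. The private return per contributed unit (0.6800) is below 1, so free-riding is indeed the best response regardless of what the others do.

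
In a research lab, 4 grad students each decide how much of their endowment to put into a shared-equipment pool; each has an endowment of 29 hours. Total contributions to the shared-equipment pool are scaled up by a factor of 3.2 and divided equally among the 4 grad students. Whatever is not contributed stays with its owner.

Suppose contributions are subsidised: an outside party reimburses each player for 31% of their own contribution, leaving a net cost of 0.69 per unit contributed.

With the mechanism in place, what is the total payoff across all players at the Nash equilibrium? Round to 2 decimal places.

With the mechanism, a contributed unit returns (3.2/4) / 0.69 = 1.1594 per unit of net cost to the contributor — now above 1 — so contributing fully is weakly dominant for every player.
At the Nash equilibrium everyone contributes 29. Group total payoff = 4 × (29 × 0.31 + 3.2 × 29) = 407.16.

407.16 hours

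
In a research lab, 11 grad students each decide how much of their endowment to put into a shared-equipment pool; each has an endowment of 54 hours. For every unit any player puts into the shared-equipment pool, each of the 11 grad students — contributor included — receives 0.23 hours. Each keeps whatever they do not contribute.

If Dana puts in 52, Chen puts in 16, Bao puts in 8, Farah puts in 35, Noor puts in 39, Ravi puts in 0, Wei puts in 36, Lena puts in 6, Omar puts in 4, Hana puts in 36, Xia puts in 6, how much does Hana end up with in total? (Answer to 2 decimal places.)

72.74 hours

Total contributed: 52 + 16 + 8 + 35 + 39 + 0 + 36 + 6 + 4 + 36 + 6 = 238.
Each receives 0.23 × 238 = 54.74 from the shared-equipment pool.
Hana keeps 54 − 36 = 18, so Hana's payoff is 18 + 54.74 = 72.74.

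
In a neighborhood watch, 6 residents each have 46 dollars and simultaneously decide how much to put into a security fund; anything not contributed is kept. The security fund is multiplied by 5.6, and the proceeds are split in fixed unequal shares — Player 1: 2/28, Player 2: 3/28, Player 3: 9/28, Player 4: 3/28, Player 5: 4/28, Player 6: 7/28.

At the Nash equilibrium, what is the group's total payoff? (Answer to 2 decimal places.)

699.20 dollars

For player j, contributing a unit is worthwhile iff 5.6 × (j's share) ≥ 1, i.e. iff j's share is at least 0.1786.
Player 3 and Player 6 are above the threshold, contributing 46 each; the remaining 4 contribute 0. Total contributed: 92.
The security fund pays out 5.6 × 92 = 515.20 in total (split across the unequal shares, but the aggregate is all that matters for the group sum).
The 4 free-riders keep 46 each, adding 184. Group total = 184 + 515.20 = 699.20.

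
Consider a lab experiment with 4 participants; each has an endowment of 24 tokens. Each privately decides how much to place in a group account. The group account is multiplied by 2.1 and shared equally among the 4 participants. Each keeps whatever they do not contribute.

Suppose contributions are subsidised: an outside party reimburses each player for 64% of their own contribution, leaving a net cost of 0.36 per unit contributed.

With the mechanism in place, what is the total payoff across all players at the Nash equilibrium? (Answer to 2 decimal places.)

263.04 tokens

With the mechanism, a contributed unit returns (2.1/4) / 0.36 = 1.4583 per unit of net cost to the contributor — now above 1 — so contributing fully is weakly dominant for every player.
So the Nash equilibrium is full contribution by all 4; the group earns 4 × (24 × 0.64 + 2.1 × 24) = 263.04.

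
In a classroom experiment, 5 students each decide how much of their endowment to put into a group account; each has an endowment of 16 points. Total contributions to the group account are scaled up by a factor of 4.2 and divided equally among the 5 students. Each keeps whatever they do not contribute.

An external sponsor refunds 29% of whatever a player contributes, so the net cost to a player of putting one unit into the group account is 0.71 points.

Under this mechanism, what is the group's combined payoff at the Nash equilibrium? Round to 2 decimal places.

Under the mechanism each unit contributed yields (4.2/5) / 0.71 = 1.1831 back to its contributor per unit of net cost, which exceeds 1, making full contribution the dominant choice for everyone.
So the Nash equilibrium is full contribution by all 5; the group earns 5 × (16 × 0.29 + 4.2 × 16) = 359.20.

359.20 points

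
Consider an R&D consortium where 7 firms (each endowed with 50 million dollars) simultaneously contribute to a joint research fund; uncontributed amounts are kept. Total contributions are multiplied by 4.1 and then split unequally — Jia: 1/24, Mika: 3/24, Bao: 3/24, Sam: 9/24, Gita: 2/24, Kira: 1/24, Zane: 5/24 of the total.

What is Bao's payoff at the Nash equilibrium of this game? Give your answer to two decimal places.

75.63 million dollars

Player j's private return per contributed unit is 4.1 × (j's share). Contributing is weakly dominant for j when that share is at least 1/4.1 = 0.2439, and contributing 0 is dominant otherwise.
Only Sam (9/24) clears that bar, contributing 50; the remaining 6 contribute 0. Total contributed: 50.
Bao keeps 50 and receives 4.1 × 50 × 3/24 = 25.63 from the joint research fund, for a payoff of 75.63.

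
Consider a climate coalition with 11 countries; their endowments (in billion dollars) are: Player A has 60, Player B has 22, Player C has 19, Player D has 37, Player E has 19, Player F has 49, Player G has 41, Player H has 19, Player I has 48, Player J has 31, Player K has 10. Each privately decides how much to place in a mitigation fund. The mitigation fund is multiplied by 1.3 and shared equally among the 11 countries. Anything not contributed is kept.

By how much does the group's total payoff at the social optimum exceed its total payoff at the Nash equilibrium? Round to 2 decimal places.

The private return per contributed unit is 1.3/11 = 0.1182 < 1 for every player regardless of endowment, so the Nash equilibrium is zero contribution and the group total is Σ E_j = 60 + 22 + 19 + 37 + 19 + 49 + 41 + 19 + 48 + 31 + 10 = 355.
Each contributed unit returns 1.300 to the group, so the social optimum is full contribution by everyone: group total = 1.300 × 355 = 461.50.
Efficiency loss = (1.300 − 1) × 355 = 106.50.

106.50 billion dollars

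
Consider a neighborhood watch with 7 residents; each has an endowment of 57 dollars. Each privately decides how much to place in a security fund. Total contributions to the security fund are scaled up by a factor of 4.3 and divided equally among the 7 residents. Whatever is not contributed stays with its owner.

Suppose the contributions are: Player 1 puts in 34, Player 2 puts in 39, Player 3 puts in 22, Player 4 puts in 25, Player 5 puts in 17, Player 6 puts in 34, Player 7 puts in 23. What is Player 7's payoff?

Total contributed: 34 + 39 + 22 + 25 + 17 + 34 + 23 = 194.
Each receives 4.3 × 194 / 7 = 119.17 from the security fund.
Player 7 keeps 57 − 23 = 34, so Player 7's payoff is 34 + 119.17 = 153.17.

153.17 dollars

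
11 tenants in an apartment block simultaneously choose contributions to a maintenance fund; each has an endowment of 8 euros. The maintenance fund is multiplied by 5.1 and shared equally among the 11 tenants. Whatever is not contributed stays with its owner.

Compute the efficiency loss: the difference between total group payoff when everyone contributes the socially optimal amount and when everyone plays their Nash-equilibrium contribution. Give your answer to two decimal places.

Each contributed unit returns 5.1/11 = 0.4636 to its contributor — below 1 — so contributing 0 is dominant for every player. At the Nash equilibrium everyone keeps their 8, and the group total is 11 × 8 = 88.
Each contributed unit returns 5.100 to the group as a whole (0.4636 to each of 11 players), which exceeds 1, so the social optimum is full contribution: group total = 5.100 × 88 = 448.80.
Efficiency loss = 448.80 − 88 = 360.80.

360.80 euros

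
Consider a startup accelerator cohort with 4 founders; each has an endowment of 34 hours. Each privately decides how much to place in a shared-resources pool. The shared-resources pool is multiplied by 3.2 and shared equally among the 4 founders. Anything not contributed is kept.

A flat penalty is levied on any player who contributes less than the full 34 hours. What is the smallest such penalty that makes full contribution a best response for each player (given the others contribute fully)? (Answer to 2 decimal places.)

6.80 hours

Given the others contribute fully, the best deviation is to contribute 0 (any partial contribution still incurs the fine and gives up units whose private return 0.8000 is below 1).
Deviating from 34 to 0 saves 34 hours but forfeits the deviator's share of the drop in the shared-resources pool: 3.2/4 × 34 = 27.20.
So the deviation gain is 34 − 27.20 = 6.80, and the fine must be at least 6.80 hours to wipe it out.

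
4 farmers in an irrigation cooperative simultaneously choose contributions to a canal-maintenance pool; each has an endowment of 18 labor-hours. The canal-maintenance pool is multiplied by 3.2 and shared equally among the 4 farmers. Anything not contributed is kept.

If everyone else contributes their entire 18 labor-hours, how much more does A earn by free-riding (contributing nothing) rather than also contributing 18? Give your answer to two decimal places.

3.60 labor-hours

Switching from a contribution of 18 to 0 lets A keep an extra 18 labor-hours, but lowers the canal-maintenance pool by 18, which costs A their own share of that drop: 3.2/4 × 18 = 14.40.
Net gain = 18 − 14.40 = 3.60. The private return per contributed unit (0.8000) is below 1, so free-riding is indeed the best response regardless of what the others do.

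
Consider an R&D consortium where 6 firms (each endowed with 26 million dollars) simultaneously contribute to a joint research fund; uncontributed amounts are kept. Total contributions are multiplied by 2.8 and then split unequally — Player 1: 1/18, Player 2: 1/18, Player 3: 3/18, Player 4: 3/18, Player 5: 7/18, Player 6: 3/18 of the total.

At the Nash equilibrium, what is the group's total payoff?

Player j's private return per contributed unit is 2.8 × (j's share). Contributing is weakly dominant for j when that share is at least 1/2.8 = 0.3571, and contributing 0 is dominant otherwise.
The only share above 0.3571 is Player 5's 7/18, contributing 26; the remaining 5 contribute 0. Total contributed: 26.
The joint research fund pays out 2.8 × 26 = 72.80 in total (split across the unequal shares, but the aggregate is all that matters for the group sum).
The 5 free-riders keep 26 each, adding 130. Group total = 130 + 72.80 = 202.80.

202.80 million dollars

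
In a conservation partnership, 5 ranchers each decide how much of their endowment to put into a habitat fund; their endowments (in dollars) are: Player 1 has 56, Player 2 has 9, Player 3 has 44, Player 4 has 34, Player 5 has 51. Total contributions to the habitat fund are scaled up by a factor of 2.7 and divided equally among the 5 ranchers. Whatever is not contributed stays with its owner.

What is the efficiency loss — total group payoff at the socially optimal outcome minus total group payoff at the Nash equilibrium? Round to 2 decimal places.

329.80 dollars

The private return per contributed unit is 2.7/5 = 0.5400 < 1 for every player regardless of endowment, so the Nash equilibrium is zero contribution and the group total is Σ E_j = 56 + 9 + 44 + 34 + 51 = 194.
Each contributed unit returns 2.700 to the group, so the social optimum is full contribution by everyone: group total = 2.700 × 194 = 523.80.
Efficiency loss = (2.700 − 1) × 194 = 329.80.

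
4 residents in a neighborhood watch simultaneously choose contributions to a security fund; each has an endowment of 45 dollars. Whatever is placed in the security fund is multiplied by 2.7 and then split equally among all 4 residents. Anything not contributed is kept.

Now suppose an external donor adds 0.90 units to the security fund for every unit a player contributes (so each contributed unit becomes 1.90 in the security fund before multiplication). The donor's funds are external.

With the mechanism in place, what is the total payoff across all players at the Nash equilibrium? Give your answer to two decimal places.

923.40 dollars

The effective private return per unit is now 2.7 × 1.90 / 4 = 1.2825 > 1, so every player's dominant strategy flips to full contribution.
So the Nash equilibrium is full contribution by all 4; the group earns 2.7 × 1.90 × 180 = 923.40.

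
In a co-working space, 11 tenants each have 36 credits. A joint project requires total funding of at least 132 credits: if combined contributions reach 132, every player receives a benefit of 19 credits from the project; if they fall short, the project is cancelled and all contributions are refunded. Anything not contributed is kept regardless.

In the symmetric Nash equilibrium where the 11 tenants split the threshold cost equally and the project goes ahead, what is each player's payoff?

Equal share of the threshold: 132/11 = 12.
At this profile no one gains by cutting their contribution: any cut drops the total below 132, the project is cancelled, contributions are refunded, and the deviator ends with 36, which is less than 36 − 12 + 19 = 43. Contributing more than 12 just wastes the excess. So contributing exactly 12 is a best response.
Each player's payoff: 36 − 12 + 19 = 43.

43 credits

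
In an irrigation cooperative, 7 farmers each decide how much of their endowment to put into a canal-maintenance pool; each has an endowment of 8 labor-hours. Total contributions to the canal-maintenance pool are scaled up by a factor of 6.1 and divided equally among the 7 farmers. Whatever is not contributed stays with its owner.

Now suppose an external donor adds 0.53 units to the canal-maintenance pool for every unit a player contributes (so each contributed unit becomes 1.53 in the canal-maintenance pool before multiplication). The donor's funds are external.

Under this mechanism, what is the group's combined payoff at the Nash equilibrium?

522.65 labor-hours

With the mechanism, a contributed unit returns 6.1 × 1.53 / 7 = 1.3333 per unit of net cost to the contributor — now above 1 — so contributing fully is weakly dominant for every player.
So the Nash equilibrium is full contribution by all 7; the group earns 6.1 × 1.53 × 56 = 522.65.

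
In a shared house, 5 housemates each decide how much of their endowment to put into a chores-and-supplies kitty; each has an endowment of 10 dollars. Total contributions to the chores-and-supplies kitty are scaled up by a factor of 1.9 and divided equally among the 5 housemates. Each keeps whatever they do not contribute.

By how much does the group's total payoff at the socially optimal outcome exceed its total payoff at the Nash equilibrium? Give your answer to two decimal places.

45.00 dollars

Each contributed unit returns 1.9/5 = 0.3800 to its contributor — below 1 — so contributing 0 is dominant for every player. At the Nash equilibrium everyone keeps their 10, and the group total is 5 × 10 = 50.
Each contributed unit returns 1.900 to the group as a whole (0.3800 to each of 5 players), which exceeds 1, so the social optimum is full contribution: group total = 1.900 × 50 = 95.00.
Efficiency loss = 95.00 − 50 = 45.00.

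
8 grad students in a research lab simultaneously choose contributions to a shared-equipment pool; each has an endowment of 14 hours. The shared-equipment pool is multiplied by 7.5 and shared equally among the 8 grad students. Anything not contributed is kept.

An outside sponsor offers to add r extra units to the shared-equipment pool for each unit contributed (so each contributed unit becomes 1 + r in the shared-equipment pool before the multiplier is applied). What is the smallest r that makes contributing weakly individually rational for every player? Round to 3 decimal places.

0.067

With matching at rate r, one contributed unit becomes (1 + r) in the shared-equipment pool and returns 7.5 × (1 + r) / 8 to the contributor.
Setting this equal to 1: 1 + r = 8/7.5 = 1.0667.
So the minimum matching rate is r = 1.0667 − 1 = 0.067.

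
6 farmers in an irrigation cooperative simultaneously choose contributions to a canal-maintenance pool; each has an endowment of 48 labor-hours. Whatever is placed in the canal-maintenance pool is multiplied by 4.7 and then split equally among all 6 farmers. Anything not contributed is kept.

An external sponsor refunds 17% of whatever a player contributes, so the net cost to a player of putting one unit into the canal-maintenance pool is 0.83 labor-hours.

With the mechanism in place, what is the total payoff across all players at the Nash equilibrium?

With the mechanism, a contributed unit returns (4.7/6) / 0.83 = 0.9438 per unit of net cost — still below 1 — so contributing 0 remains dominant for every player.
Everyone keeps their endowment and the group total is 6 × 48 = 288.

288.00 labor-hours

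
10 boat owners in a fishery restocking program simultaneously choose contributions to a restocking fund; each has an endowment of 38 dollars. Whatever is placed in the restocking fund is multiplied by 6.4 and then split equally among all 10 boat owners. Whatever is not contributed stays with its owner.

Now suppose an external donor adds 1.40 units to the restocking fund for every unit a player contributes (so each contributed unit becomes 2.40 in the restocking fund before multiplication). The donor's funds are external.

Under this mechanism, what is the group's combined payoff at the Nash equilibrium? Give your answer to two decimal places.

5836.80 dollars

With the mechanism, a contributed unit returns 6.4 × 2.40 / 10 = 1.5360 per unit of net cost to the contributor — now above 1 — so contributing fully is weakly dominant for every player.
So the Nash equilibrium is full contribution by all 10; the group earns 6.4 × 2.40 × 380 = 5836.80.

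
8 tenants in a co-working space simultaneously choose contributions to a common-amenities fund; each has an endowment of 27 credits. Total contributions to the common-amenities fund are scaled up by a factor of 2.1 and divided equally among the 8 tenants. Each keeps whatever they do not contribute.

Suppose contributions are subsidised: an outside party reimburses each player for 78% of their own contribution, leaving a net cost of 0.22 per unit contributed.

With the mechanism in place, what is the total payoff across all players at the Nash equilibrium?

622.08 credits

The effective private return per unit is now (2.1/8) / 0.22 = 1.1932 > 1, so every player's dominant strategy flips to full contribution.
At the Nash equilibrium everyone contributes 27. Group total payoff = 8 × (27 × 0.78 + 2.1 × 27) = 622.08.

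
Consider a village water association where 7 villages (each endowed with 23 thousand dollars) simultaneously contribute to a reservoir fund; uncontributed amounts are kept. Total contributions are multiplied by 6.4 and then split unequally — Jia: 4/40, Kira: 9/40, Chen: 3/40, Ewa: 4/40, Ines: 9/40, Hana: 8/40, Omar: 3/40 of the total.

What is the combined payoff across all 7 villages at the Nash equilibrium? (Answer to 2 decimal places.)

533.60 thousand dollars

Each unit j contributes comes back to j as 6.4 × (j's share), so j prefers to contribute only if that share exceeds 1/6.4 = 0.1563; otherwise keeping the unit dominates.
The shares above 0.1563 belong to Kira, Ines and Hana, contributing 23 each; the remaining 4 contribute 0. Total contributed: 69.
The reservoir fund pays out 6.4 × 69 = 441.60 in total (split across the unequal shares, but the aggregate is all that matters for the group sum).
The 4 free-riders keep 23 each, adding 92. Group total = 92 + 441.60 = 533.60.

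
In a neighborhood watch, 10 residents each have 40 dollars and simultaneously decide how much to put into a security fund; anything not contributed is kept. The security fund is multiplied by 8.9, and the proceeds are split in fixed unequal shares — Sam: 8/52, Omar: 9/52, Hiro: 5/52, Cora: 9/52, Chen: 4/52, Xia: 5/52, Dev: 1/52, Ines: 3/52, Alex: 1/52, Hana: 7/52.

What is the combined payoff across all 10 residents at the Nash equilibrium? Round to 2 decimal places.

Player j's private return per contributed unit is 8.9 × (j's share). Contributing is weakly dominant for j when that share is at least 1/8.9 = 0.1124, and contributing 0 is dominant otherwise.
Sam, Omar, Cora and Hana clear that bar, contributing 40 each; the remaining 6 contribute 0. Total contributed: 160.
The security fund pays out 8.9 × 160 = 1424.00 in total (split across the unequal shares, but the aggregate is all that matters for the group sum).
The 6 free-riders keep 40 each, adding 240. Group total = 240 + 1424.00 = 1664.00.

1664.00 dollars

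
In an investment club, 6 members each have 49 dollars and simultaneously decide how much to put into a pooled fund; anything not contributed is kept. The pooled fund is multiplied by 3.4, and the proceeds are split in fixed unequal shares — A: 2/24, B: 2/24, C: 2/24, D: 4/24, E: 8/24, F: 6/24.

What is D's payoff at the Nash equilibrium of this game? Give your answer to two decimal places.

76.77 dollars

For player j, contributing a unit is worthwhile iff 3.4 × (j's share) ≥ 1, i.e. iff j's share is at least 0.2941.
The only share above 0.2941 is E's 8/24, contributing 49; the remaining 5 contribute 0. Total contributed: 49.
D keeps 49 and receives 3.4 × 49 × 4/24 = 27.77 from the pooled fund, for a payoff of 76.77.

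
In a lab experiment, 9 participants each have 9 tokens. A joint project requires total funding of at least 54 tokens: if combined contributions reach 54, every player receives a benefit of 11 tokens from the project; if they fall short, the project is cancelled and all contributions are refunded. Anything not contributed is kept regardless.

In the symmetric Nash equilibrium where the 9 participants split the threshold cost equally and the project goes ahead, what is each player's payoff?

14 tokens

Equal share of the threshold: 54/9 = 6.
At this profile no one gains by cutting their contribution: any cut drops the total below 54, the project is cancelled, contributions are refunded, and the deviator ends with 9, which is less than 9 − 6 + 11 = 14. Contributing more than 6 just wastes the excess. So contributing exactly 6 is a best response.
Each player's payoff: 9 − 6 + 11 = 14.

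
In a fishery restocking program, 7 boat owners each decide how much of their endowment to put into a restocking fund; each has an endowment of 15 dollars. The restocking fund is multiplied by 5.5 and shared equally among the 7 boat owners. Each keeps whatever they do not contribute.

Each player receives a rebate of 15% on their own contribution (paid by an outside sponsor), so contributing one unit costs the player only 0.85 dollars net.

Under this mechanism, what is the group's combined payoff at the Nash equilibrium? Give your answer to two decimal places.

105.00 dollars

The effective private return is (5.5/7) / 0.85 = 0.9244, which is still under 1, so the mechanism doesn't change anyone's dominant strategy: zero contribution.
Everyone keeps their endowment and the group total is 7 × 15 = 105.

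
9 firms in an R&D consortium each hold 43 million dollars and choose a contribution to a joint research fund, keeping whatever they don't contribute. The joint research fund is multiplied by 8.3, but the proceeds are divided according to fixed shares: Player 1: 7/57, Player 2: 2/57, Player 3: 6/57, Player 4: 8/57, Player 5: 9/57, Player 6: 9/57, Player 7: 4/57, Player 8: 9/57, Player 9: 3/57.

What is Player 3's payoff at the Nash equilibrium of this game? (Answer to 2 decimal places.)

A player with share s gets back 8.3·s per unit contributed, so full contribution is dominant for anyone with s > 1/8.3 = 0.1205 and zero contribution is dominant for anyone below.
The shares above 0.1205 belong to Player 1, Player 4, Player 5, Player 6 and Player 8, contributing 43 each; the remaining 4 contribute 0. Total contributed: 215.
Player 3 keeps 43 and receives 8.3 × 215 × 6/57 = 187.84 from the joint research fund, for a payoff of 230.84.

230.84 million dollars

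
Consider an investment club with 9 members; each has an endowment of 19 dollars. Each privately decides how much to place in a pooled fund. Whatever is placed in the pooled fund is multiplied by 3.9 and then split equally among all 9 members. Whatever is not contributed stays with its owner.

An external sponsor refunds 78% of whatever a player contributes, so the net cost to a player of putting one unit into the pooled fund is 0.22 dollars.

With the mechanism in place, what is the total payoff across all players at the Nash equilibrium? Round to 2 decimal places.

800.28 dollars

With the mechanism, a contributed unit returns (3.9/9) / 0.22 = 1.9697 per unit of net cost to the contributor — now above 1 — so contributing fully is weakly dominant for every player.
So the Nash equilibrium is full contribution by all 9; the group earns 9 × (19 × 0.78 + 3.9 × 19) = 800.28.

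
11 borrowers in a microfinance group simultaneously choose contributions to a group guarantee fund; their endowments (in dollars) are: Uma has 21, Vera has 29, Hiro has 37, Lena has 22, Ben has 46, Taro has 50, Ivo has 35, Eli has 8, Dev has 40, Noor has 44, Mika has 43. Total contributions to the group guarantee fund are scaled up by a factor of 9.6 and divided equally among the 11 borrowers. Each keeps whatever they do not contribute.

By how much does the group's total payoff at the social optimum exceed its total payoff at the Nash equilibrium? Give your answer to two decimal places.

The private return per contributed unit is 9.6/11 = 0.8727 < 1 for every player regardless of endowment, so the Nash equilibrium is zero contribution and the group total is Σ E_j = 21 + 29 + 37 + 22 + 46 + 50 + 35 + 8 + 40 + 44 + 43 = 375.
Each contributed unit returns 9.600 to the group, so the social optimum is full contribution by everyone: group total = 9.600 × 375 = 3600.00.
Efficiency loss = (9.600 − 1) × 375 = 3225.00.

3225.00 dollars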